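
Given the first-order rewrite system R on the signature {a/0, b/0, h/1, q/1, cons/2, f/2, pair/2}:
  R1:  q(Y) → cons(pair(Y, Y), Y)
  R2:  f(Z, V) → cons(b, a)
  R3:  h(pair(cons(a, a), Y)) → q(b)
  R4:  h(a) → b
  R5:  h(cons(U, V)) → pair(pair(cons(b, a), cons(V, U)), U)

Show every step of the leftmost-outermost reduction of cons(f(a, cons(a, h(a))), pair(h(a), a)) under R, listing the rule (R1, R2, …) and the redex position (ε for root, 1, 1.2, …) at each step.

cons(cons(b, a), pair(b, a))

1. cons(f(a, cons(a, h(a))), pair(h(a), a))  →  cons(cons(b, a), pair(h(a), a))   [R2 at 1]
2. cons(cons(b, a), pair(h(a), a))  →  cons(cons(b, a), pair(b, a))   [R4 at 2.1]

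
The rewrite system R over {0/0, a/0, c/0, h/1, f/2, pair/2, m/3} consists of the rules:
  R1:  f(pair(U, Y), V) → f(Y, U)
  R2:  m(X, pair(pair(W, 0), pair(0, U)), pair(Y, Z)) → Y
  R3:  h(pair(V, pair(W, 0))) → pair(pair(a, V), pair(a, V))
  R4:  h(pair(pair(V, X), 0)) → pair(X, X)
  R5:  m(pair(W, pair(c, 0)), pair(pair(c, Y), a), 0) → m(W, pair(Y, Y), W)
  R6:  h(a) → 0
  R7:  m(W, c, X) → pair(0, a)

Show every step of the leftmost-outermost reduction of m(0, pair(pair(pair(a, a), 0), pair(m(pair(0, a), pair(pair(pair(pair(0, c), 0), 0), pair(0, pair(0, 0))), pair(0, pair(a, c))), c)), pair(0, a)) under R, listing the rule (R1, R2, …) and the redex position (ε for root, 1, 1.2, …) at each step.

1. m(0, pair(pair(pair(a, a), 0), pair(m(pair(0, a), pair(pair(pair(pair(0, c), 0), 0), pair(0, pair(0, 0))), pair(0, pair(a, c))), c)), pair(0, a))  →  m(0, pair(pair(pair(a, a), 0), pair(0, c)), pair(0, a))   [R2 at 2.2.1]
2. m(0, pair(pair(pair(a, a), 0), pair(0, c)), pair(0, a))  →  0   [R2 at ε]

0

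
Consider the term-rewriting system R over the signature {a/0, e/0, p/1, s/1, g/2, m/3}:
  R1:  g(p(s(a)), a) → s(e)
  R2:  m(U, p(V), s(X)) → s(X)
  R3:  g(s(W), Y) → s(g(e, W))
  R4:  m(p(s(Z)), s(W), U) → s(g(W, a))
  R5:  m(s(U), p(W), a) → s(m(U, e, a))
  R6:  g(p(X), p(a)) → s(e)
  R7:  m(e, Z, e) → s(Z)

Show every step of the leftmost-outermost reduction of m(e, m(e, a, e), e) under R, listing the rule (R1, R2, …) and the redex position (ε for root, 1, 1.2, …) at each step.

1. m(e, m(e, a, e), e)  →  s(m(e, a, e))   [R7 at ε]
2. s(m(e, a, e))  →  s(s(a))   [R7 at 1]

s(s(a))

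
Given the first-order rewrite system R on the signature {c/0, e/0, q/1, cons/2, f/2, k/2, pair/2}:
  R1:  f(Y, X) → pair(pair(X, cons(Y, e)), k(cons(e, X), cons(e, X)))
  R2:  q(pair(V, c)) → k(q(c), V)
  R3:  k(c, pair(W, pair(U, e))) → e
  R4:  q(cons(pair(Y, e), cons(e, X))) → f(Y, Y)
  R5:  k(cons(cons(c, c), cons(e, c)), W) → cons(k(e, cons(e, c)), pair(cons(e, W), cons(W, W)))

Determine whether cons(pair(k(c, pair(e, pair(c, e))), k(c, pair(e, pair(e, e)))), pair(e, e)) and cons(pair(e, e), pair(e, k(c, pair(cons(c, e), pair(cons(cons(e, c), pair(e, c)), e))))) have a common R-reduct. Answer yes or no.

yes — NF(t₁) = cons(pair(e, e), pair(e, e)), NF(t₂) = cons(pair(e, e), pair(e, e))

Reduce t₁ = cons(pair(k(c, pair(e, pair(c, e))), k(c, pair(e, pair(e, e)))), pair(e, e)):
1. cons(pair(k(c, pair(e, pair(c, e))), k(c, pair(e, pair(e, e)))), pair(e, e))  →  cons(pair(e, k(c, pair(e, pair(e, e)))), pair(e, e))   [R3 at 1.1]
2. cons(pair(e, k(c, pair(e, pair(e, e)))), pair(e, e))  →  cons(pair(e, e), pair(e, e))   [R3 at 1.2]

Reduce t₂ = cons(pair(e, e), pair(e, k(c, pair(cons(c, e), pair(cons(cons(e, c), pair(e, c)), e))))):
1. cons(pair(e, e), pair(e, k(c, pair(cons(c, e), pair(cons(cons(e, c), pair(e, c)), e)))))  →  cons(pair(e, e), pair(e, e))   [R3 at 2.2]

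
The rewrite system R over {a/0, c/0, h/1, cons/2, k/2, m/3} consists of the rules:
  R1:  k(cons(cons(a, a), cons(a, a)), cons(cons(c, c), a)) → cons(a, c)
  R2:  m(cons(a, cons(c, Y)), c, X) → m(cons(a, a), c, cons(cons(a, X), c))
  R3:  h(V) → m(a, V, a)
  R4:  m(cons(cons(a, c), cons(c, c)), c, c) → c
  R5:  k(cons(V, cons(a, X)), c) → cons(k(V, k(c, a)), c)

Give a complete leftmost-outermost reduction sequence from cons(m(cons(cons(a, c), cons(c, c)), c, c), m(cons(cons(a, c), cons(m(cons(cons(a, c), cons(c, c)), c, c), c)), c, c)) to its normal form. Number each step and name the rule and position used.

1. cons(m(cons(cons(a, c), cons(c, c)), c, c), m(cons(cons(a, c), cons(m(cons(cons(a, c), cons(c, c)), c, c), c)), c, c))  →  cons(c, m(cons(cons(a, c), cons(m(cons(cons(a, c), cons(c, c)), c, c), c)), c, c))   [R4 at 1]
2. cons(c, m(cons(cons(a, c), cons(m(cons(cons(a, c), cons(c, c)), c, c), c)), c, c))  →  cons(c, m(cons(cons(a, c), cons(c, c)), c, c))   [R4 at 2.1.2.1]
3. cons(c, m(cons(cons(a, c), cons(c, c)), c, c))  →  cons(c, c)   [R4 at 2]

cons(c, c)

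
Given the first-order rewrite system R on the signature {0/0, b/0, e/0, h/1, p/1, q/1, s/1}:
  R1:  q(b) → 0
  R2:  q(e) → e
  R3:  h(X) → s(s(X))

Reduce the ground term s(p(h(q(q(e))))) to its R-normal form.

s(p(s(s(e))))

1. s(p(h(q(q(e)))))  →  s(p(s(s(q(q(e))))))   [R3 at 1.1]
2. s(p(s(s(q(q(e))))))  →  s(p(s(s(q(e)))))   [R2 at 1.1.1.1.1]
3. s(p(s(s(q(e)))))  →  s(p(s(s(e))))   [R2 at 1.1.1.1]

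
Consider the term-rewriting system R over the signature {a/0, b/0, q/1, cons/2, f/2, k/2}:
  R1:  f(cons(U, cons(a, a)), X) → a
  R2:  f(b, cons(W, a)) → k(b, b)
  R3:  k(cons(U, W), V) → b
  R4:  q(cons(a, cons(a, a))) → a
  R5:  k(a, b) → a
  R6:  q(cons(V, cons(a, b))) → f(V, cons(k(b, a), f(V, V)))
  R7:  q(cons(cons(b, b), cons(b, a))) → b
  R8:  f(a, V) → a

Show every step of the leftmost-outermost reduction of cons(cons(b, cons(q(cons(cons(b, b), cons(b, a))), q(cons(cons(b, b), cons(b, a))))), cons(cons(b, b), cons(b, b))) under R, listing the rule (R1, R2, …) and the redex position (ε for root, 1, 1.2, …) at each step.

cons(cons(b, cons(b, b)), cons(cons(b, b), cons(b, b)))

1. cons(cons(b, cons(q(cons(cons(b, b), cons(b, a))), q(cons(cons(b, b), cons(b, a))))), cons(cons(b, b), cons(b, b)))  →  cons(cons(b, cons(b, q(cons(cons(b, b), cons(b, a))))), cons(cons(b, b), cons(b, b)))   [R7 at 1.2.1]
2. cons(cons(b, cons(b, q(cons(cons(b, b), cons(b, a))))), cons(cons(b, b), cons(b, b)))  →  cons(cons(b, cons(b, b)), cons(cons(b, b), cons(b, b)))   [R7 at 1.2.2]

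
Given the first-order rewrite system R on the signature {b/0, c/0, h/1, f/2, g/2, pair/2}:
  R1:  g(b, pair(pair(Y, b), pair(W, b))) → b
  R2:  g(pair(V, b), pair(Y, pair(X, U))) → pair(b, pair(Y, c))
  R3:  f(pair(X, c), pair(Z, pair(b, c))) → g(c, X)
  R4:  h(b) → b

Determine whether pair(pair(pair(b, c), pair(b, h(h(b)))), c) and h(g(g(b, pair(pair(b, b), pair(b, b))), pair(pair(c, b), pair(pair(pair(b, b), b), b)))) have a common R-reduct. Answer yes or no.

no — NF(t₁) = pair(pair(pair(b, c), pair(b, b)), c), NF(t₂) = b

Reduce t₁ = pair(pair(pair(b, c), pair(b, h(h(b)))), c):
1. pair(pair(pair(b, c), pair(b, h(h(b)))), c)  →  pair(pair(pair(b, c), pair(b, h(b))), c)   [R4 at 1.2.2.1]
2. pair(pair(pair(b, c), pair(b, h(b))), c)  →  pair(pair(pair(b, c), pair(b, b)), c)   [R4 at 1.2.2]

Reduce t₂ = h(g(g(b, pair(pair(b, b), pair(b, b))), pair(pair(c, b), pair(pair(pair(b, b), b), b)))):
1. h(g(g(b, pair(pair(b, b), pair(b, b))), pair(pair(c, b), pair(pair(pair(b, b), b), b))))  →  h(g(b, pair(pair(c, b), pair(pair(pair(b, b), b), b))))   [R1 at 1.1]
2. h(g(b, pair(pair(c, b), pair(pair(pair(b, b), b), b))))  →  h(b)   [R1 at 1]
3. h(b)  →  b   [R4 at ε]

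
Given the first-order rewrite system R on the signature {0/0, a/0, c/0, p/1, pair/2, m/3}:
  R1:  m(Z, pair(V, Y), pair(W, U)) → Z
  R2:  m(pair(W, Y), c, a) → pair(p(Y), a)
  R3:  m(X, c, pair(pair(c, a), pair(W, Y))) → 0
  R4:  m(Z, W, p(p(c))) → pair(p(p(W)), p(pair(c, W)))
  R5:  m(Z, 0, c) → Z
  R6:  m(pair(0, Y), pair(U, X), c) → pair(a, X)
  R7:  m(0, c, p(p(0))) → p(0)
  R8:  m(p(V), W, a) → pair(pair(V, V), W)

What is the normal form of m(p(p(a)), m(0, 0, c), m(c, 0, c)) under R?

p(p(a))

1. m(p(p(a)), m(0, 0, c), m(c, 0, c))  →  m(p(p(a)), 0, m(c, 0, c))   [R5 at 2]
2. m(p(p(a)), 0, m(c, 0, c))  →  m(p(p(a)), 0, c)   [R5 at 3]
3. m(p(p(a)), 0, c)  →  p(p(a))   [R5 at ε]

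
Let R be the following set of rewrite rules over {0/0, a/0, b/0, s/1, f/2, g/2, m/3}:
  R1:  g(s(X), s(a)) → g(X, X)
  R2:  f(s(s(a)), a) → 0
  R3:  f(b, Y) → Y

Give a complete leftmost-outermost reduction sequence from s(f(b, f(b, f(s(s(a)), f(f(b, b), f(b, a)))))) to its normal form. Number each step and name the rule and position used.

1. s(f(b, f(b, f(s(s(a)), f(f(b, b), f(b, a))))))  →  s(f(b, f(s(s(a)), f(f(b, b), f(b, a)))))   [R3 at 1]
2. s(f(b, f(s(s(a)), f(f(b, b), f(b, a)))))  →  s(f(s(s(a)), f(f(b, b), f(b, a))))   [R3 at 1]
3. s(f(s(s(a)), f(f(b, b), f(b, a))))  →  s(f(s(s(a)), f(b, f(b, a))))   [R3 at 1.2.1]
4. s(f(s(s(a)), f(b, f(b, a))))  →  s(f(s(s(a)), f(b, a)))   [R3 at 1.2]
5. s(f(s(s(a)), f(b, a)))  →  s(f(s(s(a)), a))   [R3 at 1.2]
6. s(f(s(s(a)), a))  →  s(0)   [R2 at 1]

s(0)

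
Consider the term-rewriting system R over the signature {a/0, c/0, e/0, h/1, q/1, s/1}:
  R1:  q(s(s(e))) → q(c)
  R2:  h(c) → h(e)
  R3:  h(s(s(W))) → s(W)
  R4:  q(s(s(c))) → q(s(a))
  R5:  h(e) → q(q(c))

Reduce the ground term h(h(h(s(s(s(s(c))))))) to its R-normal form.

1. h(h(h(s(s(s(s(c)))))))  →  h(h(s(s(s(c)))))   [R3 at 1.1]
2. h(h(s(s(s(c)))))  →  h(s(s(c)))   [R3 at 1]
3. h(s(s(c)))  →  s(c)   [R3 at ε]

s(c)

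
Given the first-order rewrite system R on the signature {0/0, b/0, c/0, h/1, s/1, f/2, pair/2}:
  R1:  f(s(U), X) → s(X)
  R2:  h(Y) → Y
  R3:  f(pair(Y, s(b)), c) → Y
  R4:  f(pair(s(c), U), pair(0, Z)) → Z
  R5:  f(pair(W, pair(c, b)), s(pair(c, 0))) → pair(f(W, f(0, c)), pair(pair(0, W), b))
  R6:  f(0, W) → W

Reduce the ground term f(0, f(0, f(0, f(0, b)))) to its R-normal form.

1. f(0, f(0, f(0, f(0, b))))  →  f(0, f(0, f(0, b)))   [R6 at ε]
2. f(0, f(0, f(0, b)))  →  f(0, f(0, b))   [R6 at ε]
3. f(0, f(0, b))  →  f(0, b)   [R6 at ε]
4. f(0, b)  →  b   [R6 at ε]

b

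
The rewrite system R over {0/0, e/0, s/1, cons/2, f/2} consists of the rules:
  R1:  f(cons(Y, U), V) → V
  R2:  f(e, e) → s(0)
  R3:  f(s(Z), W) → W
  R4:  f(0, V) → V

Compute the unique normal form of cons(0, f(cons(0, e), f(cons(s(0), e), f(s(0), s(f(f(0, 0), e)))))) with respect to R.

cons(0, s(e))

1. cons(0, f(cons(0, e), f(cons(s(0), e), f(s(0), s(f(f(0, 0), e))))))  →  cons(0, f(cons(s(0), e), f(s(0), s(f(f(0, 0), e)))))   [R1 at 2]
2. cons(0, f(cons(s(0), e), f(s(0), s(f(f(0, 0), e)))))  →  cons(0, f(s(0), s(f(f(0, 0), e))))   [R1 at 2]
3. cons(0, f(s(0), s(f(f(0, 0), e))))  →  cons(0, s(f(f(0, 0), e)))   [R3 at 2]
4. cons(0, s(f(f(0, 0), e)))  →  cons(0, s(f(0, e)))   [R4 at 2.1.1]
5. cons(0, s(f(0, e)))  →  cons(0, s(e))   [R4 at 2.1]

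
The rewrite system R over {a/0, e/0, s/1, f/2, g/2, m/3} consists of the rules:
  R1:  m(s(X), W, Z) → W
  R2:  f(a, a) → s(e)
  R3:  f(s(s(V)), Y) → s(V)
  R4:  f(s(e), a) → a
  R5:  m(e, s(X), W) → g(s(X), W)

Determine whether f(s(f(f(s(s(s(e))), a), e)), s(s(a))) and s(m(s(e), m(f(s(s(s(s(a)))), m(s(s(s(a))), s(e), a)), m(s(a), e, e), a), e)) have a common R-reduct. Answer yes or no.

Reduce t₁ = f(s(f(f(s(s(s(e))), a), e)), s(s(a))):
1. f(s(f(f(s(s(s(e))), a), e)), s(s(a)))  →  f(s(f(s(s(e)), e)), s(s(a)))   [R3 at 1.1.1]
2. f(s(f(s(s(e)), e)), s(s(a)))  →  f(s(s(e)), s(s(a)))   [R3 at 1.1]
3. f(s(s(e)), s(s(a)))  →  s(e)   [R3 at ε]

Reduce t₂ = s(m(s(e), m(f(s(s(s(s(a)))), m(s(s(s(a))), s(e), a)), m(s(a), e, e), a), e)):
1. s(m(s(e), m(f(s(s(s(s(a)))), m(s(s(s(a))), s(e), a)), m(s(a), e, e), a), e))  →  s(m(f(s(s(s(s(a)))), m(s(s(s(a))), s(e), a)), m(s(a), e, e), a))   [R1 at 1]
2. s(m(f(s(s(s(s(a)))), m(s(s(s(a))), s(e), a)), m(s(a), e, e), a))  →  s(m(s(s(s(a))), m(s(a), e, e), a))   [R3 at 1.1]
3. s(m(s(s(s(a))), m(s(a), e, e), a))  →  s(m(s(a), e, e))   [R1 at 1]
4. s(m(s(a), e, e))  →  s(e)   [R1 at 1]

yes — NF(t₁) = s(e), NF(t₂) = s(e)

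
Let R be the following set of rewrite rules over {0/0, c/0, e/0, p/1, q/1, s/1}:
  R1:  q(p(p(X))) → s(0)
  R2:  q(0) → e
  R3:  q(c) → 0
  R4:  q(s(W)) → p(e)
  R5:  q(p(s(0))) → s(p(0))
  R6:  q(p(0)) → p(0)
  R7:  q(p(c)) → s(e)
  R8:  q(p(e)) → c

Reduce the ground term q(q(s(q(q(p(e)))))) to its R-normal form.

c

1. q(q(s(q(q(p(e))))))  →  q(p(e))   [R4 at 1]
2. q(p(e))  →  c   [R8 at ε]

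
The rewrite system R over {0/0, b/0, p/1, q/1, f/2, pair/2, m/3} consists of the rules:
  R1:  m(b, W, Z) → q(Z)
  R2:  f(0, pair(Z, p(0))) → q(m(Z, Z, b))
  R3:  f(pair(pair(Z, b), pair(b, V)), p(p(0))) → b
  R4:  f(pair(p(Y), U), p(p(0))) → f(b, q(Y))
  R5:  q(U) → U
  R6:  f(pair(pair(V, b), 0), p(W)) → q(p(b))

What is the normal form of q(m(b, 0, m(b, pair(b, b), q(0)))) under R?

0

1. q(m(b, 0, m(b, pair(b, b), q(0))))  →  m(b, 0, m(b, pair(b, b), q(0)))   [R5 at ε]
2. m(b, 0, m(b, pair(b, b), q(0)))  →  q(m(b, pair(b, b), q(0)))   [R1 at ε]
3. q(m(b, pair(b, b), q(0)))  →  m(b, pair(b, b), q(0))   [R5 at ε]
4. m(b, pair(b, b), q(0))  →  q(q(0))   [R1 at ε]
5. q(q(0))  →  q(0)   [R5 at ε]
6. q(0)  →  0   [R5 at ε]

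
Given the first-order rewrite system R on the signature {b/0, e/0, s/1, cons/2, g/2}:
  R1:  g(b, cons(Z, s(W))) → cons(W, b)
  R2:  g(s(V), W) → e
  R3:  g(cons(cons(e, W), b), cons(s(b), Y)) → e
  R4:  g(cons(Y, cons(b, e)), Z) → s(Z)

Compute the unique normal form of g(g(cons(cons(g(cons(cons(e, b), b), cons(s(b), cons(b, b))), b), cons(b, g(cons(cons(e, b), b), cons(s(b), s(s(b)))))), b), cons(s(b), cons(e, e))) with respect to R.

e

1. g(g(cons(cons(g(cons(cons(e, b), b), cons(s(b), cons(b, b))), b), cons(b, g(cons(cons(e, b), b), cons(s(b), s(s(b)))))), b), cons(s(b), cons(e, e)))  →  g(g(cons(cons(e, b), cons(b, g(cons(cons(e, b), b), cons(s(b), s(s(b)))))), b), cons(s(b), cons(e, e)))   [R3 at 1.1.1.1]
2. g(g(cons(cons(e, b), cons(b, g(cons(cons(e, b), b), cons(s(b), s(s(b)))))), b), cons(s(b), cons(e, e)))  →  g(g(cons(cons(e, b), cons(b, e)), b), cons(s(b), cons(e, e)))   [R3 at 1.1.2.2]
3. g(g(cons(cons(e, b), cons(b, e)), b), cons(s(b), cons(e, e)))  →  g(s(b), cons(s(b), cons(e, e)))   [R4 at 1]
4. g(s(b), cons(s(b), cons(e, e)))  →  e   [R2 at ε]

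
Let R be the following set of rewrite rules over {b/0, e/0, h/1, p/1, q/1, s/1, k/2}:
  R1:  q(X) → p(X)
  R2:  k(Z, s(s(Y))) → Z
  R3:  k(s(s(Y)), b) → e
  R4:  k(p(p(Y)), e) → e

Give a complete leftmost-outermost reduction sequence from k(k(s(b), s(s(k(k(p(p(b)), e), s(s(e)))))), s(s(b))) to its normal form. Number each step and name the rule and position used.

1. k(k(s(b), s(s(k(k(p(p(b)), e), s(s(e)))))), s(s(b)))  →  k(s(b), s(s(k(k(p(p(b)), e), s(s(e))))))   [R2 at ε]
2. k(s(b), s(s(k(k(p(p(b)), e), s(s(e))))))  →  s(b)   [R2 at ε]

s(b)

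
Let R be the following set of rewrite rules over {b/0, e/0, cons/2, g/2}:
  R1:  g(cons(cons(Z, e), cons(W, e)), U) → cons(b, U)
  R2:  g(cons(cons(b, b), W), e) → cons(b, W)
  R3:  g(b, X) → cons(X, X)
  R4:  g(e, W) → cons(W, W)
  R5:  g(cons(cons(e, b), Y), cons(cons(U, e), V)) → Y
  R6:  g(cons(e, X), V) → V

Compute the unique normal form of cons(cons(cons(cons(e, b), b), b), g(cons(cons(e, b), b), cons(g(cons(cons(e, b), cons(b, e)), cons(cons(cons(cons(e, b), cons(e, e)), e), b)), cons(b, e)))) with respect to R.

1. cons(cons(cons(cons(e, b), b), b), g(cons(cons(e, b), b), cons(g(cons(cons(e, b), cons(b, e)), cons(cons(cons(cons(e, b), cons(e, e)), e), b)), cons(b, e))))  →  cons(cons(cons(cons(e, b), b), b), g(cons(cons(e, b), b), cons(cons(b, e), cons(b, e))))   [R5 at 2.2.1]
2. cons(cons(cons(cons(e, b), b), b), g(cons(cons(e, b), b), cons(cons(b, e), cons(b, e))))  →  cons(cons(cons(cons(e, b), b), b), b)   [R5 at 2]

cons(cons(cons(cons(e, b), b), b), b)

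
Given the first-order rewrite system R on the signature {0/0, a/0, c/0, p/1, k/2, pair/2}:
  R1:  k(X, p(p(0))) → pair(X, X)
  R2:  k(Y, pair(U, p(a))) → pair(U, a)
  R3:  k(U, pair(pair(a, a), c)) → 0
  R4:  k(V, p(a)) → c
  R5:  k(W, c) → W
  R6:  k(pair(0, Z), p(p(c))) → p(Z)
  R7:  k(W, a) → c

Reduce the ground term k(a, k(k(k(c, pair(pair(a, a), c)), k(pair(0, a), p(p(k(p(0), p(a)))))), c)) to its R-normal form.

1. k(a, k(k(k(c, pair(pair(a, a), c)), k(pair(0, a), p(p(k(p(0), p(a)))))), c))  →  k(a, k(k(c, pair(pair(a, a), c)), k(pair(0, a), p(p(k(p(0), p(a)))))))   [R5 at 2]
2. k(a, k(k(c, pair(pair(a, a), c)), k(pair(0, a), p(p(k(p(0), p(a)))))))  →  k(a, k(0, k(pair(0, a), p(p(k(p(0), p(a)))))))   [R3 at 2.1]
3. k(a, k(0, k(pair(0, a), p(p(k(p(0), p(a)))))))  →  k(a, k(0, k(pair(0, a), p(p(c)))))   [R4 at 2.2.2.1.1]
4. k(a, k(0, k(pair(0, a), p(p(c)))))  →  k(a, k(0, p(a)))   [R6 at 2.2]
5. k(a, k(0, p(a)))  →  k(a, c)   [R4 at 2]
6. k(a, c)  →  a   [R5 at ε]

a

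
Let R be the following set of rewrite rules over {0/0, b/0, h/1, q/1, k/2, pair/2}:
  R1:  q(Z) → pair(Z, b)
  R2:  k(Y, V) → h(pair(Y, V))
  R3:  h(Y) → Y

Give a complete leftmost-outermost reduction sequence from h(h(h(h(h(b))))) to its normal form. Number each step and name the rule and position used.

b

1. h(h(h(h(h(b)))))  →  h(h(h(h(b))))   [R3 at ε]
2. h(h(h(h(b))))  →  h(h(h(b)))   [R3 at ε]
3. h(h(h(b)))  →  h(h(b))   [R3 at ε]
4. h(h(b))  →  h(b)   [R3 at ε]
5. h(b)  →  b   [R3 at ε]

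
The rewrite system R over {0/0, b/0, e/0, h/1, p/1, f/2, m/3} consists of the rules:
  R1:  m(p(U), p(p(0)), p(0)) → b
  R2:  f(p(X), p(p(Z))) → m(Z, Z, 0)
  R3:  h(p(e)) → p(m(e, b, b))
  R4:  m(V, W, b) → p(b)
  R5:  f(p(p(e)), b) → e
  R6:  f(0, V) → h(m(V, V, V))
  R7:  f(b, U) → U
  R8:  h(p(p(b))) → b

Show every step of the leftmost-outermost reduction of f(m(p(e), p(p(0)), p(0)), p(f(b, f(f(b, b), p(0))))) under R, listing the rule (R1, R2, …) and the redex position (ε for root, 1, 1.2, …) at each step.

p(p(0))

1. f(m(p(e), p(p(0)), p(0)), p(f(b, f(f(b, b), p(0)))))  →  f(b, p(f(b, f(f(b, b), p(0)))))   [R1 at 1]
2. f(b, p(f(b, f(f(b, b), p(0)))))  →  p(f(b, f(f(b, b), p(0))))   [R7 at ε]
3. p(f(b, f(f(b, b), p(0))))  →  p(f(f(b, b), p(0)))   [R7 at 1]
4. p(f(f(b, b), p(0)))  →  p(f(b, p(0)))   [R7 at 1.1]
5. p(f(b, p(0)))  →  p(p(0))   [R7 at 1]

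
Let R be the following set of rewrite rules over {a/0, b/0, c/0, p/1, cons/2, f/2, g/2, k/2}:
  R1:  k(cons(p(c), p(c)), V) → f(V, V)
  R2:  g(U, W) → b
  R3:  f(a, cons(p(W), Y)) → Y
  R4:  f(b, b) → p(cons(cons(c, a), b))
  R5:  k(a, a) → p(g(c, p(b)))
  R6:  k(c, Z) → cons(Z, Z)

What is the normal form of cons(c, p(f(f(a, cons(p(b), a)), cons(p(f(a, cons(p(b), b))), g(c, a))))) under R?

cons(c, p(b))

1. cons(c, p(f(f(a, cons(p(b), a)), cons(p(f(a, cons(p(b), b))), g(c, a)))))  →  cons(c, p(f(a, cons(p(f(a, cons(p(b), b))), g(c, a)))))   [R3 at 2.1.1]
2. cons(c, p(f(a, cons(p(f(a, cons(p(b), b))), g(c, a)))))  →  cons(c, p(g(c, a)))   [R3 at 2.1]
3. cons(c, p(g(c, a)))  →  cons(c, p(b))   [R2 at 2.1]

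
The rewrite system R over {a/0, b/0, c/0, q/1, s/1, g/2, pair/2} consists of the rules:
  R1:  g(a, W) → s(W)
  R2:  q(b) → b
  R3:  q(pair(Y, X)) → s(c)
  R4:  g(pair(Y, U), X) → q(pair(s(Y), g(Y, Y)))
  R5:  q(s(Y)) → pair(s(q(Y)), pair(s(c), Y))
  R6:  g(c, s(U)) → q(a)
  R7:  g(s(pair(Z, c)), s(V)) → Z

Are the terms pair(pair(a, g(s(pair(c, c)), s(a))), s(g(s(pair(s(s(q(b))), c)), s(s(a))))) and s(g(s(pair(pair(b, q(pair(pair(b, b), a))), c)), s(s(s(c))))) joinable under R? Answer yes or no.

no — NF(t₁) = pair(pair(a, c), s(s(s(b)))), NF(t₂) = s(pair(b, s(c)))

Reduce t₁ = pair(pair(a, g(s(pair(c, c)), s(a))), s(g(s(pair(s(s(q(b))), c)), s(s(a))))):
1. pair(pair(a, g(s(pair(c, c)), s(a))), s(g(s(pair(s(s(q(b))), c)), s(s(a)))))  →  pair(pair(a, c), s(g(s(pair(s(s(q(b))), c)), s(s(a)))))   [R7 at 1.2]
2. pair(pair(a, c), s(g(s(pair(s(s(q(b))), c)), s(s(a)))))  →  pair(pair(a, c), s(s(s(q(b)))))   [R7 at 2.1]
3. pair(pair(a, c), s(s(s(q(b)))))  →  pair(pair(a, c), s(s(s(b))))   [R2 at 2.1.1.1]

Reduce t₂ = s(g(s(pair(pair(b, q(pair(pair(b, b), a))), c)), s(s(s(c))))):
1. s(g(s(pair(pair(b, q(pair(pair(b, b), a))), c)), s(s(s(c)))))  →  s(pair(b, q(pair(pair(b, b), a))))   [R7 at 1]
2. s(pair(b, q(pair(pair(b, b), a))))  →  s(pair(b, s(c)))   [R3 at 1.2]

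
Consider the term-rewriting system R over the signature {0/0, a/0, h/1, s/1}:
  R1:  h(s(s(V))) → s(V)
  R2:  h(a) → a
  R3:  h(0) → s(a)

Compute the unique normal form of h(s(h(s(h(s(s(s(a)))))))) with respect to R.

1. h(s(h(s(h(s(s(s(a))))))))  →  h(s(h(s(s(s(a))))))   [R1 at 1.1.1.1]
2. h(s(h(s(s(s(a))))))  →  h(s(s(s(a))))   [R1 at 1.1]
3. h(s(s(s(a))))  →  s(s(a))   [R1 at ε]

s(s(a))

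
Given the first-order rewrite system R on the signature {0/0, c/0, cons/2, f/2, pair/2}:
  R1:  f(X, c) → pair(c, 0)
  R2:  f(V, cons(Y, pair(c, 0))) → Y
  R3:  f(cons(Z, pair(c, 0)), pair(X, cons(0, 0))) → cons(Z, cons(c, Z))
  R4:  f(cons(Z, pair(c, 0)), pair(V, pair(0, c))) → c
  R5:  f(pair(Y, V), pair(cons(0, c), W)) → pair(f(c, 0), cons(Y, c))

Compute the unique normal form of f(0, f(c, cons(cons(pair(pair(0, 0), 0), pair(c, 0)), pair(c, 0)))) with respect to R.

pair(pair(0, 0), 0)

1. f(0, f(c, cons(cons(pair(pair(0, 0), 0), pair(c, 0)), pair(c, 0))))  →  f(0, cons(pair(pair(0, 0), 0), pair(c, 0)))   [R2 at 2]
2. f(0, cons(pair(pair(0, 0), 0), pair(c, 0)))  →  pair(pair(0, 0), 0)   [R2 at ε]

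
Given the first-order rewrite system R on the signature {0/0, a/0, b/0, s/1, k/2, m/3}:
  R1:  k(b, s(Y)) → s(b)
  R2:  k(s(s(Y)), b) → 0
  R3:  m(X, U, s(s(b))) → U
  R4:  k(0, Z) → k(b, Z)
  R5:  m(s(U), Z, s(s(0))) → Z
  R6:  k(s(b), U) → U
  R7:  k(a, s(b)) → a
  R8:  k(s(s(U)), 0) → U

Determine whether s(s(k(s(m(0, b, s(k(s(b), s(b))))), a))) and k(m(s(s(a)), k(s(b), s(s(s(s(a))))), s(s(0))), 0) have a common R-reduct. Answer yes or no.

Reduce t₁ = s(s(k(s(m(0, b, s(k(s(b), s(b))))), a))):
1. s(s(k(s(m(0, b, s(k(s(b), s(b))))), a)))  →  s(s(k(s(m(0, b, s(s(b)))), a)))   [R6 at 1.1.1.1.3.1]
2. s(s(k(s(m(0, b, s(s(b)))), a)))  →  s(s(k(s(b), a)))   [R3 at 1.1.1.1]
3. s(s(k(s(b), a)))  →  s(s(a))   [R6 at 1.1]

Reduce t₂ = k(m(s(s(a)), k(s(b), s(s(s(s(a))))), s(s(0))), 0):
1. k(m(s(s(a)), k(s(b), s(s(s(s(a))))), s(s(0))), 0)  →  k(k(s(b), s(s(s(s(a))))), 0)   [R5 at 1]
2. k(k(s(b), s(s(s(s(a))))), 0)  →  k(s(s(s(s(a)))), 0)   [R6 at 1]
3. k(s(s(s(s(a)))), 0)  →  s(s(a))   [R8 at ε]

yes — NF(t₁) = s(s(a)), NF(t₂) = s(s(a))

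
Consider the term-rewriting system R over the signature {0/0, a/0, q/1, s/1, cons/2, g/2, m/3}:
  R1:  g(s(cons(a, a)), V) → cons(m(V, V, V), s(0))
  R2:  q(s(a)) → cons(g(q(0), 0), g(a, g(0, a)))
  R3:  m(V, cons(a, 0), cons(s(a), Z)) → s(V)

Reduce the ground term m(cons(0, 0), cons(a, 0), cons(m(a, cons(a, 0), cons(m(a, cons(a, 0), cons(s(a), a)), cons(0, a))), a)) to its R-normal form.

1. m(cons(0, 0), cons(a, 0), cons(m(a, cons(a, 0), cons(m(a, cons(a, 0), cons(s(a), a)), cons(0, a))), a))  →  m(cons(0, 0), cons(a, 0), cons(m(a, cons(a, 0), cons(s(a), cons(0, a))), a))   [R3 at 3.1.3.1]
2. m(cons(0, 0), cons(a, 0), cons(m(a, cons(a, 0), cons(s(a), cons(0, a))), a))  →  m(cons(0, 0), cons(a, 0), cons(s(a), a))   [R3 at 3.1]
3. m(cons(0, 0), cons(a, 0), cons(s(a), a))  →  s(cons(0, 0))   [R3 at ε]

s(cons(0, 0))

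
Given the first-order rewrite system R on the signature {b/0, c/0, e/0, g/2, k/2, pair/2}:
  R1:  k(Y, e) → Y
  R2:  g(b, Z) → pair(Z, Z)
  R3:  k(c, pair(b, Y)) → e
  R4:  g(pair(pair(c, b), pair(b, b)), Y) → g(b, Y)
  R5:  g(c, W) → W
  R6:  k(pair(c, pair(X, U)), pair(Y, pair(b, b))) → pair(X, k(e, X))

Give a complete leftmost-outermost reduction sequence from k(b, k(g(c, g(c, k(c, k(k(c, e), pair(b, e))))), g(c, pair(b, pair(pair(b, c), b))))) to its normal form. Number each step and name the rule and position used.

1. k(b, k(g(c, g(c, k(c, k(k(c, e), pair(b, e))))), g(c, pair(b, pair(pair(b, c), b)))))  →  k(b, k(g(c, k(c, k(k(c, e), pair(b, e)))), g(c, pair(b, pair(pair(b, c), b)))))   [R5 at 2.1]
2. k(b, k(g(c, k(c, k(k(c, e), pair(b, e)))), g(c, pair(b, pair(pair(b, c), b)))))  →  k(b, k(k(c, k(k(c, e), pair(b, e))), g(c, pair(b, pair(pair(b, c), b)))))   [R5 at 2.1]
3. k(b, k(k(c, k(k(c, e), pair(b, e))), g(c, pair(b, pair(pair(b, c), b)))))  →  k(b, k(k(c, k(c, pair(b, e))), g(c, pair(b, pair(pair(b, c), b)))))   [R1 at 2.1.2.1]
4. k(b, k(k(c, k(c, pair(b, e))), g(c, pair(b, pair(pair(b, c), b)))))  →  k(b, k(k(c, e), g(c, pair(b, pair(pair(b, c), b)))))   [R3 at 2.1.2]
5. k(b, k(k(c, e), g(c, pair(b, pair(pair(b, c), b)))))  →  k(b, k(c, g(c, pair(b, pair(pair(b, c), b)))))   [R1 at 2.1]
6. k(b, k(c, g(c, pair(b, pair(pair(b, c), b)))))  →  k(b, k(c, pair(b, pair(pair(b, c), b))))   [R5 at 2.2]
7. k(b, k(c, pair(b, pair(pair(b, c), b))))  →  k(b, e)   [R3 at 2]
8. k(b, e)  →  b   [R1 at ε]

b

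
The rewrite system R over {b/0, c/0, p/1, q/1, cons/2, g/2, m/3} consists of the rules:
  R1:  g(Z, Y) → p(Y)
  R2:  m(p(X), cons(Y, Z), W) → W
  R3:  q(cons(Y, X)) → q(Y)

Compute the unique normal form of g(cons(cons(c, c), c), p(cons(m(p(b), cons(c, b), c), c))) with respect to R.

1. g(cons(cons(c, c), c), p(cons(m(p(b), cons(c, b), c), c)))  →  p(p(cons(m(p(b), cons(c, b), c), c)))   [R1 at ε]
2. p(p(cons(m(p(b), cons(c, b), c), c)))  →  p(p(cons(c, c)))   [R2 at 1.1.1]

p(p(cons(c, c)))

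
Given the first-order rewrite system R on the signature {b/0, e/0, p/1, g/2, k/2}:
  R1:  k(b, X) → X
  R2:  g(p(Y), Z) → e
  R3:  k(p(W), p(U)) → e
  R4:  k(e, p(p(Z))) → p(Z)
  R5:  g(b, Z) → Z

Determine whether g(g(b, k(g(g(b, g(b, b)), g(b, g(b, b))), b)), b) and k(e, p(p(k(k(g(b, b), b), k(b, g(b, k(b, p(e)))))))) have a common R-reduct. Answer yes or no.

Reduce t₁ = g(g(b, k(g(g(b, g(b, b)), g(b, g(b, b))), b)), b):
1. g(g(b, k(g(g(b, g(b, b)), g(b, g(b, b))), b)), b)  →  g(k(g(g(b, g(b, b)), g(b, g(b, b))), b), b)   [R5 at 1]
2. g(k(g(g(b, g(b, b)), g(b, g(b, b))), b), b)  →  g(k(g(g(b, b), g(b, g(b, b))), b), b)   [R5 at 1.1.1]
3. g(k(g(g(b, b), g(b, g(b, b))), b), b)  →  g(k(g(b, g(b, g(b, b))), b), b)   [R5 at 1.1.1]
4. g(k(g(b, g(b, g(b, b))), b), b)  →  g(k(g(b, g(b, b)), b), b)   [R5 at 1.1]
5. g(k(g(b, g(b, b)), b), b)  →  g(k(g(b, b), b), b)   [R5 at 1.1]
6. g(k(g(b, b), b), b)  →  g(k(b, b), b)   [R5 at 1.1]
7. g(k(b, b), b)  →  g(b, b)   [R1 at 1]
8. g(b, b)  →  b   [R5 at ε]

Reduce t₂ = k(e, p(p(k(k(g(b, b), b), k(b, g(b, k(b, p(e)))))))):
1. k(e, p(p(k(k(g(b, b), b), k(b, g(b, k(b, p(e))))))))  →  p(k(k(g(b, b), b), k(b, g(b, k(b, p(e))))))   [R4 at ε]
2. p(k(k(g(b, b), b), k(b, g(b, k(b, p(e))))))  →  p(k(k(b, b), k(b, g(b, k(b, p(e))))))   [R5 at 1.1.1]
3. p(k(k(b, b), k(b, g(b, k(b, p(e))))))  →  p(k(b, k(b, g(b, k(b, p(e))))))   [R1 at 1.1]
4. p(k(b, k(b, g(b, k(b, p(e))))))  →  p(k(b, g(b, k(b, p(e)))))   [R1 at 1]
5. p(k(b, g(b, k(b, p(e)))))  →  p(g(b, k(b, p(e))))   [R1 at 1]
6. p(g(b, k(b, p(e))))  →  p(k(b, p(e)))   [R5 at 1]
7. p(k(b, p(e)))  →  p(p(e))   [R1 at 1]

no — NF(t₁) = b, NF(t₂) = p(p(e))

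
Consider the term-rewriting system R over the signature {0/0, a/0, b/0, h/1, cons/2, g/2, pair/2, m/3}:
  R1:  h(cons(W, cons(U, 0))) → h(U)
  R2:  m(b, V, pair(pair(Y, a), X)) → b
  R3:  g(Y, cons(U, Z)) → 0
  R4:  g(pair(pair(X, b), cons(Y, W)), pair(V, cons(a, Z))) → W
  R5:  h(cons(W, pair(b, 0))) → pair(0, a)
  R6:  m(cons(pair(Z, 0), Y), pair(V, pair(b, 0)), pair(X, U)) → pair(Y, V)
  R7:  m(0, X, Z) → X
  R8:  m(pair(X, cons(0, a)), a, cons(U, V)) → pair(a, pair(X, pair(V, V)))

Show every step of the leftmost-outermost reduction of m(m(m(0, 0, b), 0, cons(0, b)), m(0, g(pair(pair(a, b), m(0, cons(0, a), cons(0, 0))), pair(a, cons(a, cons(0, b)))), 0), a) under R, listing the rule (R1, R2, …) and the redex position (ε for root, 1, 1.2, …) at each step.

1. m(m(m(0, 0, b), 0, cons(0, b)), m(0, g(pair(pair(a, b), m(0, cons(0, a), cons(0, 0))), pair(a, cons(a, cons(0, b)))), 0), a)  →  m(m(0, 0, cons(0, b)), m(0, g(pair(pair(a, b), m(0, cons(0, a), cons(0, 0))), pair(a, cons(a, cons(0, b)))), 0), a)   [R7 at 1.1]
2. m(m(0, 0, cons(0, b)), m(0, g(pair(pair(a, b), m(0, cons(0, a), cons(0, 0))), pair(a, cons(a, cons(0, b)))), 0), a)  →  m(0, m(0, g(pair(pair(a, b), m(0, cons(0, a), cons(0, 0))), pair(a, cons(a, cons(0, b)))), 0), a)   [R7 at 1]
3. m(0, m(0, g(pair(pair(a, b), m(0, cons(0, a), cons(0, 0))), pair(a, cons(a, cons(0, b)))), 0), a)  →  m(0, g(pair(pair(a, b), m(0, cons(0, a), cons(0, 0))), pair(a, cons(a, cons(0, b)))), 0)   [R7 at ε]
4. m(0, g(pair(pair(a, b), m(0, cons(0, a), cons(0, 0))), pair(a, cons(a, cons(0, b)))), 0)  →  g(pair(pair(a, b), m(0, cons(0, a), cons(0, 0))), pair(a, cons(a, cons(0, b))))   [R7 at ε]
5. g(pair(pair(a, b), m(0, cons(0, a), cons(0, 0))), pair(a, cons(a, cons(0, b))))  →  g(pair(pair(a, b), cons(0, a)), pair(a, cons(a, cons(0, b))))   [R7 at 1.2]
6. g(pair(pair(a, b), cons(0, a)), pair(a, cons(a, cons(0, b))))  →  a   [R4 at ε]

a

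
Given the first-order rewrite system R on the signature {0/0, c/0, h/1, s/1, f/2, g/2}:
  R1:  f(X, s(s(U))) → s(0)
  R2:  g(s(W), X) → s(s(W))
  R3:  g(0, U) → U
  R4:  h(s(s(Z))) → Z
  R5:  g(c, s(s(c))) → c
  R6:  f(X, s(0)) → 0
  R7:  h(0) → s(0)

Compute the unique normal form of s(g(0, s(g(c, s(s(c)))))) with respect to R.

s(s(c))

1. s(g(0, s(g(c, s(s(c))))))  →  s(s(g(c, s(s(c)))))   [R3 at 1]
2. s(s(g(c, s(s(c)))))  →  s(s(c))   [R5 at 1.1]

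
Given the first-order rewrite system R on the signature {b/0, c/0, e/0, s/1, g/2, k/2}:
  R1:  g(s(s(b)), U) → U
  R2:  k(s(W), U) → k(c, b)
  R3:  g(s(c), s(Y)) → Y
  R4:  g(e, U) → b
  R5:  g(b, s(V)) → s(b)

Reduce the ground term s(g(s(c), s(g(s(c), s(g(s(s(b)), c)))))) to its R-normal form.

1. s(g(s(c), s(g(s(c), s(g(s(s(b)), c))))))  →  s(g(s(c), s(g(s(s(b)), c))))   [R3 at 1]
2. s(g(s(c), s(g(s(s(b)), c))))  →  s(g(s(s(b)), c))   [R3 at 1]
3. s(g(s(s(b)), c))  →  s(c)   [R1 at 1]

s(c)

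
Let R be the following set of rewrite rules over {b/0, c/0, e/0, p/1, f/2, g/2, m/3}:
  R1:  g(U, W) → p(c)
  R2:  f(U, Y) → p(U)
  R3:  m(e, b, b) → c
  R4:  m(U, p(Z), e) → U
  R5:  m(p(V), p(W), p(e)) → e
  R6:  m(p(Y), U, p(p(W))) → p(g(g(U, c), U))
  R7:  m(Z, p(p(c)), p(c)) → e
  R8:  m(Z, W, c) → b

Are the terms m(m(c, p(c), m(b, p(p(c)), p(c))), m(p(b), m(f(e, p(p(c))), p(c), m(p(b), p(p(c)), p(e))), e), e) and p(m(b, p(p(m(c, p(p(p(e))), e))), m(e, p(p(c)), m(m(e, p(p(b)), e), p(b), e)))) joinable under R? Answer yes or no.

Reduce t₁ = m(m(c, p(c), m(b, p(p(c)), p(c))), m(p(b), m(f(e, p(p(c))), p(c), m(p(b), p(p(c)), p(e))), e), e):
1. m(m(c, p(c), m(b, p(p(c)), p(c))), m(p(b), m(f(e, p(p(c))), p(c), m(p(b), p(p(c)), p(e))), e), e)  →  m(m(c, p(c), e), m(p(b), m(f(e, p(p(c))), p(c), m(p(b), p(p(c)), p(e))), e), e)   [R7 at 1.3]
2. m(m(c, p(c), e), m(p(b), m(f(e, p(p(c))), p(c), m(p(b), p(p(c)), p(e))), e), e)  →  m(c, m(p(b), m(f(e, p(p(c))), p(c), m(p(b), p(p(c)), p(e))), e), e)   [R4 at 1]
3. m(c, m(p(b), m(f(e, p(p(c))), p(c), m(p(b), p(p(c)), p(e))), e), e)  →  m(c, m(p(b), m(p(e), p(c), m(p(b), p(p(c)), p(e))), e), e)   [R2 at 2.2.1]
4. m(c, m(p(b), m(p(e), p(c), m(p(b), p(p(c)), p(e))), e), e)  →  m(c, m(p(b), m(p(e), p(c), e), e), e)   [R5 at 2.2.3]
5. m(c, m(p(b), m(p(e), p(c), e), e), e)  →  m(c, m(p(b), p(e), e), e)   [R4 at 2.2]
6. m(c, m(p(b), p(e), e), e)  →  m(c, p(b), e)   [R4 at 2]
7. m(c, p(b), e)  →  c   [R4 at ε]

Reduce t₂ = p(m(b, p(p(m(c, p(p(p(e))), e))), m(e, p(p(c)), m(m(e, p(p(b)), e), p(b), e)))):
1. p(m(b, p(p(m(c, p(p(p(e))), e))), m(e, p(p(c)), m(m(e, p(p(b)), e), p(b), e))))  →  p(m(b, p(p(c)), m(e, p(p(c)), m(m(e, p(p(b)), e), p(b), e))))   [R4 at 1.2.1.1]
2. p(m(b, p(p(c)), m(e, p(p(c)), m(m(e, p(p(b)), e), p(b), e))))  →  p(m(b, p(p(c)), m(e, p(p(c)), m(e, p(p(b)), e))))   [R4 at 1.3.3]
3. p(m(b, p(p(c)), m(e, p(p(c)), m(e, p(p(b)), e))))  →  p(m(b, p(p(c)), m(e, p(p(c)), e)))   [R4 at 1.3.3]
4. p(m(b, p(p(c)), m(e, p(p(c)), e)))  →  p(m(b, p(p(c)), e))   [R4 at 1.3]
5. p(m(b, p(p(c)), e))  →  p(b)   [R4 at 1]

no — NF(t₁) = c, NF(t₂) = p(b)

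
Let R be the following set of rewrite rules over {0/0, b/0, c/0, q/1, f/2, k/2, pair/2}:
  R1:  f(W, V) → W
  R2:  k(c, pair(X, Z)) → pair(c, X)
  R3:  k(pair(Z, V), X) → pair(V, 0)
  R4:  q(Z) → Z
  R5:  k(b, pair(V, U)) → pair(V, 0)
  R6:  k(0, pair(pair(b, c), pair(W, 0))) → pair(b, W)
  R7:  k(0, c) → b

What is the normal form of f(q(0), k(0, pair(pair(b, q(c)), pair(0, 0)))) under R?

0

1. f(q(0), k(0, pair(pair(b, q(c)), pair(0, 0))))  →  q(0)   [R1 at ε]
2. q(0)  →  0   [R4 at ε]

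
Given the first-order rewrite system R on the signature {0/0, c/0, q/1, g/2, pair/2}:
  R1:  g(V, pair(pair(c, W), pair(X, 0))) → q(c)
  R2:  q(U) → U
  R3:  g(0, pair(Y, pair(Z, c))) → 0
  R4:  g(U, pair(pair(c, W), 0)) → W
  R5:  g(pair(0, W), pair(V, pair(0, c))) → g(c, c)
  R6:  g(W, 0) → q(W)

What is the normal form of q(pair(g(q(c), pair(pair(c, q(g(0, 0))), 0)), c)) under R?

1. q(pair(g(q(c), pair(pair(c, q(g(0, 0))), 0)), c))  →  pair(g(q(c), pair(pair(c, q(g(0, 0))), 0)), c)   [R2 at ε]
2. pair(g(q(c), pair(pair(c, q(g(0, 0))), 0)), c)  →  pair(q(g(0, 0)), c)   [R4 at 1]
3. pair(q(g(0, 0)), c)  →  pair(g(0, 0), c)   [R2 at 1]
4. pair(g(0, 0), c)  →  pair(q(0), c)   [R6 at 1]
5. pair(q(0), c)  →  pair(0, c)   [R2 at 1]

pair(0, c)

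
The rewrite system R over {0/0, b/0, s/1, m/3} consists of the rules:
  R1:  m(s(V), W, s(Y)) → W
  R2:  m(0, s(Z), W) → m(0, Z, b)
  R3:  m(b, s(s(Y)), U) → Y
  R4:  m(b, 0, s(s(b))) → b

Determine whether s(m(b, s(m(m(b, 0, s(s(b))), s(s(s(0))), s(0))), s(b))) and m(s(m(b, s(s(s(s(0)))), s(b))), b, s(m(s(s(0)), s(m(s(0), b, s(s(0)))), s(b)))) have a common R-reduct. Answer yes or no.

no — NF(t₁) = s(0), NF(t₂) = b

Reduce t₁ = s(m(b, s(m(m(b, 0, s(s(b))), s(s(s(0))), s(0))), s(b))):
1. s(m(b, s(m(m(b, 0, s(s(b))), s(s(s(0))), s(0))), s(b)))  →  s(m(b, s(m(b, s(s(s(0))), s(0))), s(b)))   [R4 at 1.2.1.1]
2. s(m(b, s(m(b, s(s(s(0))), s(0))), s(b)))  →  s(m(b, s(s(0)), s(b)))   [R3 at 1.2.1]
3. s(m(b, s(s(0)), s(b)))  →  s(0)   [R3 at 1]

Reduce t₂ = m(s(m(b, s(s(s(s(0)))), s(b))), b, s(m(s(s(0)), s(m(s(0), b, s(s(0)))), s(b)))):
1. m(s(m(b, s(s(s(s(0)))), s(b))), b, s(m(s(s(0)), s(m(s(0), b, s(s(0)))), s(b))))  →  b   [R1 at ε]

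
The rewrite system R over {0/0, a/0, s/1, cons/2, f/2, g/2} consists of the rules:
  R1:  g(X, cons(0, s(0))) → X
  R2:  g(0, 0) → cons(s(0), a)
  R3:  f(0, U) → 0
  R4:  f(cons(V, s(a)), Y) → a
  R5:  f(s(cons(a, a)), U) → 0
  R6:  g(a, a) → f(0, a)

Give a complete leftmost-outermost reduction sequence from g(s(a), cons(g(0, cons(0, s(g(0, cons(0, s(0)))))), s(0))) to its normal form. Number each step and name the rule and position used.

1. g(s(a), cons(g(0, cons(0, s(g(0, cons(0, s(0)))))), s(0)))  →  g(s(a), cons(g(0, cons(0, s(0))), s(0)))   [R1 at 2.1.2.2.1]
2. g(s(a), cons(g(0, cons(0, s(0))), s(0)))  →  g(s(a), cons(0, s(0)))   [R1 at 2.1]
3. g(s(a), cons(0, s(0)))  →  s(a)   [R1 at ε]

s(a)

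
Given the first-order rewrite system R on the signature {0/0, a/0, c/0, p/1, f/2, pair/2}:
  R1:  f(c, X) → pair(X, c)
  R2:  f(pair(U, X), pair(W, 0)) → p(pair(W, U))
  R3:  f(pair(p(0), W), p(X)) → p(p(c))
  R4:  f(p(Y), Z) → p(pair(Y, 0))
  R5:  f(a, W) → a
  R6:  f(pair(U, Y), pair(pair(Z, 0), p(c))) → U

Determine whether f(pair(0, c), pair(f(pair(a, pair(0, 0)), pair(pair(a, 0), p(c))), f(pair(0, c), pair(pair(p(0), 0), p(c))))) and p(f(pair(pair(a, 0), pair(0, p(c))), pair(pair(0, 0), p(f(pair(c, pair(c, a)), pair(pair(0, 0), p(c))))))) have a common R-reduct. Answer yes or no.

Reduce t₁ = f(pair(0, c), pair(f(pair(a, pair(0, 0)), pair(pair(a, 0), p(c))), f(pair(0, c), pair(pair(p(0), 0), p(c))))):
1. f(pair(0, c), pair(f(pair(a, pair(0, 0)), pair(pair(a, 0), p(c))), f(pair(0, c), pair(pair(p(0), 0), p(c)))))  →  f(pair(0, c), pair(a, f(pair(0, c), pair(pair(p(0), 0), p(c)))))   [R6 at 2.1]
2. f(pair(0, c), pair(a, f(pair(0, c), pair(pair(p(0), 0), p(c)))))  →  f(pair(0, c), pair(a, 0))   [R6 at 2.2]
3. f(pair(0, c), pair(a, 0))  →  p(pair(a, 0))   [R2 at ε]

Reduce t₂ = p(f(pair(pair(a, 0), pair(0, p(c))), pair(pair(0, 0), p(f(pair(c, pair(c, a)), pair(pair(0, 0), p(c))))))):
1. p(f(pair(pair(a, 0), pair(0, p(c))), pair(pair(0, 0), p(f(pair(c, pair(c, a)), pair(pair(0, 0), p(c)))))))  →  p(f(pair(pair(a, 0), pair(0, p(c))), pair(pair(0, 0), p(c))))   [R6 at 1.2.2.1]
2. p(f(pair(pair(a, 0), pair(0, p(c))), pair(pair(0, 0), p(c))))  →  p(pair(a, 0))   [R6 at 1]

yes — NF(t₁) = p(pair(a, 0)), NF(t₂) = p(pair(a, 0))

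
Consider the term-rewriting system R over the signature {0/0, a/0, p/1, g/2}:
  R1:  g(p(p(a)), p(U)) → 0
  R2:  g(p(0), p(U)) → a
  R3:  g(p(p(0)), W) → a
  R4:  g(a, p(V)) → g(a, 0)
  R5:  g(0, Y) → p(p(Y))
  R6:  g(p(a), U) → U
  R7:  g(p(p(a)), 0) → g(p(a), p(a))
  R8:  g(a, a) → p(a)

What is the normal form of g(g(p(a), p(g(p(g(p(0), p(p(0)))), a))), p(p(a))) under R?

1. g(g(p(a), p(g(p(g(p(0), p(p(0)))), a))), p(p(a)))  →  g(p(g(p(g(p(0), p(p(0)))), a)), p(p(a)))   [R6 at 1]
2. g(p(g(p(g(p(0), p(p(0)))), a)), p(p(a)))  →  g(p(g(p(a), a)), p(p(a)))   [R2 at 1.1.1.1]
3. g(p(g(p(a), a)), p(p(a)))  →  g(p(a), p(p(a)))   [R6 at 1.1]
4. g(p(a), p(p(a)))  →  p(p(a))   [R6 at ε]

p(p(a))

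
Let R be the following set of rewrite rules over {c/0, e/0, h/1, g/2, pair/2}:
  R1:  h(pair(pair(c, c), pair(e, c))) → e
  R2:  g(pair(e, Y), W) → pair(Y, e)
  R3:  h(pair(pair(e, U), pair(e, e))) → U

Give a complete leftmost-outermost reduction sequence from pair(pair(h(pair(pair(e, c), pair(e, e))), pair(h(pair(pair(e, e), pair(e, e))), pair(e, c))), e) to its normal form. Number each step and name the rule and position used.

1. pair(pair(h(pair(pair(e, c), pair(e, e))), pair(h(pair(pair(e, e), pair(e, e))), pair(e, c))), e)  →  pair(pair(c, pair(h(pair(pair(e, e), pair(e, e))), pair(e, c))), e)   [R3 at 1.1]
2. pair(pair(c, pair(h(pair(pair(e, e), pair(e, e))), pair(e, c))), e)  →  pair(pair(c, pair(e, pair(e, c))), e)   [R3 at 1.2.1]

pair(pair(c, pair(e, pair(e, c))), e)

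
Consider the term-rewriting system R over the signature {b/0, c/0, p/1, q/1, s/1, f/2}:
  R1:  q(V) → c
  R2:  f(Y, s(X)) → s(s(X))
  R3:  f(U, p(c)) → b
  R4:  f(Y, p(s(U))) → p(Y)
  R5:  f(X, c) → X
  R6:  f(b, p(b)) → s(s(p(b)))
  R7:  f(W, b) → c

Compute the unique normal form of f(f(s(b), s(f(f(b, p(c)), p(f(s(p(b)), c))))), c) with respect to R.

1. f(f(s(b), s(f(f(b, p(c)), p(f(s(p(b)), c))))), c)  →  f(s(b), s(f(f(b, p(c)), p(f(s(p(b)), c)))))   [R5 at ε]
2. f(s(b), s(f(f(b, p(c)), p(f(s(p(b)), c)))))  →  s(s(f(f(b, p(c)), p(f(s(p(b)), c)))))   [R2 at ε]
3. s(s(f(f(b, p(c)), p(f(s(p(b)), c)))))  →  s(s(f(b, p(f(s(p(b)), c)))))   [R3 at 1.1.1]
4. s(s(f(b, p(f(s(p(b)), c)))))  →  s(s(f(b, p(s(p(b))))))   [R5 at 1.1.2.1]
5. s(s(f(b, p(s(p(b))))))  →  s(s(p(b)))   [R4 at 1.1]

s(s(p(b)))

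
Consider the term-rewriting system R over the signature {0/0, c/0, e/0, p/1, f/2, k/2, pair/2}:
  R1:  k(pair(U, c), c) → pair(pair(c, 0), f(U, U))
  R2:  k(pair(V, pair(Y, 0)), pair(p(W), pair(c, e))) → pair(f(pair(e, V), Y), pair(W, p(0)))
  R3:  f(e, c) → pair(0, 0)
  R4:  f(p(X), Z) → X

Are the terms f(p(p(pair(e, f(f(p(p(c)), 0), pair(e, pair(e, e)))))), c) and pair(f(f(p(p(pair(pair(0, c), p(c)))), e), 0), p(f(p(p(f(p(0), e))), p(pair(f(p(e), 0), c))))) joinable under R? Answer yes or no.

no — NF(t₁) = p(pair(e, c)), NF(t₂) = pair(pair(pair(0, c), p(c)), p(p(0)))

Reduce t₁ = f(p(p(pair(e, f(f(p(p(c)), 0), pair(e, pair(e, e)))))), c):
1. f(p(p(pair(e, f(f(p(p(c)), 0), pair(e, pair(e, e)))))), c)  →  p(pair(e, f(f(p(p(c)), 0), pair(e, pair(e, e)))))   [R4 at ε]
2. p(pair(e, f(f(p(p(c)), 0), pair(e, pair(e, e)))))  →  p(pair(e, f(p(c), pair(e, pair(e, e)))))   [R4 at 1.2.1]
3. p(pair(e, f(p(c), pair(e, pair(e, e)))))  →  p(pair(e, c))   [R4 at 1.2]

Reduce t₂ = pair(f(f(p(p(pair(pair(0, c), p(c)))), e), 0), p(f(p(p(f(p(0), e))), p(pair(f(p(e), 0), c))))):
1. pair(f(f(p(p(pair(pair(0, c), p(c)))), e), 0), p(f(p(p(f(p(0), e))), p(pair(f(p(e), 0), c)))))  →  pair(f(p(pair(pair(0, c), p(c))), 0), p(f(p(p(f(p(0), e))), p(pair(f(p(e), 0), c)))))   [R4 at 1.1]
2. pair(f(p(pair(pair(0, c), p(c))), 0), p(f(p(p(f(p(0), e))), p(pair(f(p(e), 0), c)))))  →  pair(pair(pair(0, c), p(c)), p(f(p(p(f(p(0), e))), p(pair(f(p(e), 0), c)))))   [R4 at 1]
3. pair(pair(pair(0, c), p(c)), p(f(p(p(f(p(0), e))), p(pair(f(p(e), 0), c)))))  →  pair(pair(pair(0, c), p(c)), p(p(f(p(0), e))))   [R4 at 2.1]
4. pair(pair(pair(0, c), p(c)), p(p(f(p(0), e))))  →  pair(pair(pair(0, c), p(c)), p(p(0)))   [R4 at 2.1.1]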